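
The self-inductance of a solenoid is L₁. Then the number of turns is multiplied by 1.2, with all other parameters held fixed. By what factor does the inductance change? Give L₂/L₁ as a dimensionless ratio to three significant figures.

L₂/L₁ = 1.44

For a solenoid, L ∝ μᵣN²A/ℓ.
L₂/L₁ = (1.2)^2 = 1.44.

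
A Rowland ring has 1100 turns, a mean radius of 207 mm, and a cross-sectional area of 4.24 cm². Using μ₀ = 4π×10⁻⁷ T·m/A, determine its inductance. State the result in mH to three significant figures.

L ≈ 0.496 mH

For a thin toroid, L = μ₀N²A/(2πR).
L = (4π×10⁻⁷)(1100)²(4.240×10^-4) / (2π×0.207 m) = 4.957×10^-4 H.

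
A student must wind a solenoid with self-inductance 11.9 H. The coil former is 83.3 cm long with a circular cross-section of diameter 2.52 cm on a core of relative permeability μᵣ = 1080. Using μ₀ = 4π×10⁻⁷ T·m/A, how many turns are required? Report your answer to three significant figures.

N ≈ 3830 turns

A = π(d/2)² = π(1.260×10^-2 m)² = 4.988×10^-4 m².
From L = μ₀μᵣN²A/ℓ, N = √(Lℓ / (μ₀μᵣA)).
N = √[(11.9)(0.833) / ((4π×10⁻⁷)(1080)×4.988×10^-4)] = √(1.464×10^7) ≈ 3826.8.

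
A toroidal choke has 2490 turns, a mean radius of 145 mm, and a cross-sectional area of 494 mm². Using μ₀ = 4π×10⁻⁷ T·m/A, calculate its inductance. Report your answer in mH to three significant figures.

For a thin toroid, L = μ₀N²A/(2πR).
L = (4π×10⁻⁷)(2490)²(4.940×10^-4) / (2π×0.145 m) = 4.2246×10^-3 H.

L ≈ 4.22 mH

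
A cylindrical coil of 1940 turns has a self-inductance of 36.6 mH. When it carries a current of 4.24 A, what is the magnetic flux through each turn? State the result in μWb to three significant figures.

From L = NΦ_B/I, the flux per turn is Φ_B = LI/N.
Φ_B = (3.660×10^-2 H)(4.24 A)/1940 = 7.999×10^-5 Wb.

Φ_B ≈ 80.0 μWb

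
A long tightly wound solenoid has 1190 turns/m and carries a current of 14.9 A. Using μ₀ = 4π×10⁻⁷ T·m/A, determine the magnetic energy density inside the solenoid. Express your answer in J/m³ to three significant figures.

B = μ₀nI = (4π×10⁻⁷)(1.190×10^3)(14.9) = 2.228×10^-2 T.
u = B²/(2μ₀) = (2.228×10^-2)²/(2×4π×10⁻⁷) = 197.5 J/m³.

u ≈ 198 J/m³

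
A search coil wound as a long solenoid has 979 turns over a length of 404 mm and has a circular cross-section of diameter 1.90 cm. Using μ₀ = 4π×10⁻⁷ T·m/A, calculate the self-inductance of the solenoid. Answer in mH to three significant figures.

A = π(d/2)² = π(9.500×10^-3 m)² = 2.835×10^-4 m².
For a long solenoid, L = μ₀N²A/ℓ.
L = (4π×10⁻⁷)(979)²(2.835×10^-4)/(0.404 m) = 8.453×10^-4 H.

L ≈ 0.845 mH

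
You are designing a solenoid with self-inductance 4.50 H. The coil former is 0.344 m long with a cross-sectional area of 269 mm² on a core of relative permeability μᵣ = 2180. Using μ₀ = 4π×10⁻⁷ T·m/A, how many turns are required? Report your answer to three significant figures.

N ≈ 1450 turns

A = 269 mm² = 2.690×10^-4 m².
From L = μ₀μᵣN²A/ℓ, N = √(Lℓ / (μ₀μᵣA)).
N = √[(4.5)(0.344) / ((4π×10⁻⁷)(2180)×2.690×10^-4)] = √(2.101×10^6) ≈ 1449.4.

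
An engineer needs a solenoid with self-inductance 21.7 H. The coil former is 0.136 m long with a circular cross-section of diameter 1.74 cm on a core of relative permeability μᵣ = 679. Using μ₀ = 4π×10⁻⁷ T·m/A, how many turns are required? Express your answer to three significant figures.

A = π(d/2)² = π(8.700×10^-3 m)² = 2.378×10^-4 m².
From L = μ₀μᵣN²A/ℓ, N = √(Lℓ / (μ₀μᵣA)).
N = √[(21.7)(0.136) / ((4π×10⁻⁷)(679)×2.378×10^-4)] = √(1.4546×10^7) ≈ 3813.9.

N ≈ 3810 turns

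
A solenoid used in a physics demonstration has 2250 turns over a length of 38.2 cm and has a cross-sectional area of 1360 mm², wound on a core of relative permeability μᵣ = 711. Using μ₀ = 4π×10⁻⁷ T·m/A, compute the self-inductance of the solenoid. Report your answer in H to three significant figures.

L ≈ 16.1 H

A = 1360 mm² = 1.360×10^-3 m².
For a long solenoid, L = μ₀μᵣN²A/ℓ.
L = (4π×10⁻⁷)(711)(2250)²(1.360×10^-3)/(0.382 m) = 16.1 H.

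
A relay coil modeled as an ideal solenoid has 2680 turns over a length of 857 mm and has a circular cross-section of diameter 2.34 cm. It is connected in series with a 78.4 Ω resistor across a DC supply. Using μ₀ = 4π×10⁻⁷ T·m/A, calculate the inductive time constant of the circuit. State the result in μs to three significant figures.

A = π(d/2)² = π(1.170×10^-2 m)² = 4.301×10^-4 m².
L = μ₀N²A/ℓ = (4π×10⁻⁷)(2680)²(4.301×10^-4)/(0.857) = 4.529×10^-3 H.
τ = L/R = (4.529×10^-3)/(78.4) = 5.777×10^-5 s.

τ ≈ 57.8 μs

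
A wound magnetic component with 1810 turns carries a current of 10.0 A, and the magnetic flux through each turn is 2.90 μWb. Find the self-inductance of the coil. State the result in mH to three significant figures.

L ≈ 0.525 mH

Self-inductance is defined by L = NΦ_B/I (flux linkage over current).
L = (1810)(2.900×10^-6 Wb)/(10.0 A) = 5.249×10^-4 H.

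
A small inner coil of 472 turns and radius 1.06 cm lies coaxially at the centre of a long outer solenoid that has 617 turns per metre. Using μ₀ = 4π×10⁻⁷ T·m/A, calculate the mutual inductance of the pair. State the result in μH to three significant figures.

M ≈ 129 μH

The outer solenoid produces a uniform field B₁ = μ₀n₁I₁ across the inner coil,
so the flux linkage is N₂Φ = N₂B₁A₂ = μ₀n₁N₂A₂·I₁, giving M = μ₀n₁N₂A₂.
A₂ = πr² = π(1.060×10^-2 m)² = 3.530×10^-4 m².
M = (4π×10⁻⁷)(617)(472)(3.530×10^-4) = 1.292×10^-4 H.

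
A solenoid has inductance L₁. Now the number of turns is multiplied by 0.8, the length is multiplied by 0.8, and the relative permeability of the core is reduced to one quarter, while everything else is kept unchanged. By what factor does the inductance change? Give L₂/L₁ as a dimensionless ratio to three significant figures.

For a solenoid, L ∝ μᵣN²A/ℓ.
L₂/L₁ = (0.8)^2 × (0.8)^-1 × (0.25) = 0.200.

L₂/L₁ = 0.200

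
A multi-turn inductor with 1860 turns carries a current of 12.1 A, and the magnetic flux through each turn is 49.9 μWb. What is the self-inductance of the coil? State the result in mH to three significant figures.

Self-inductance is defined by L = NΦ_B/I (flux linkage over current).
L = (1860)(4.990×10^-5 Wb)/(12.1 A) = 7.671×10^-3 H.

L ≈ 7.67 mH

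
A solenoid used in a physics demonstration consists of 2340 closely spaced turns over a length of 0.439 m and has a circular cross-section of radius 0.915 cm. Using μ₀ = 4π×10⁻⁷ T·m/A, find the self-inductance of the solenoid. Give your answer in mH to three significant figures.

A = πr² = π(9.150×10^-3 m)² = 2.630×10^-4 m².
For a long solenoid, L = μ₀N²A/ℓ.
L = (4π×10⁻⁷)(2340)²(2.630×10^-4)/(0.439 m) = 4.123×10^-3 H.

L ≈ 4.12 mH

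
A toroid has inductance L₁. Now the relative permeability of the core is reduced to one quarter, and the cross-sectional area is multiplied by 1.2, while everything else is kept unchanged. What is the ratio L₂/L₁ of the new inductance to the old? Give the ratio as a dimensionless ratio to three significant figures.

For a toroid, L ∝ μᵣN²A/R.
L₂/L₁ = (0.25) × (1.2) = 0.300.

L₂/L₁ = 0.300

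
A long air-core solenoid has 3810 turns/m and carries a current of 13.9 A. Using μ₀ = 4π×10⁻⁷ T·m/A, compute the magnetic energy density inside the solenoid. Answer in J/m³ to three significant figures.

B = μ₀nI = (4π×10⁻⁷)(3.810×10^3)(13.9) = 6.655×10^-2 T.
u = B²/(2μ₀) = (6.655×10^-2)²/(2×4π×10⁻⁷) = 1.762×10^3 J/m³.

u ≈ 1760 J/m³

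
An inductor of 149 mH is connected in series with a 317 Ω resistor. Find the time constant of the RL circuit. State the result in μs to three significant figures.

τ = L/R = (0.149 H)/(317 Ω) = 4.700×10^-4 s.

τ ≈ 470 μs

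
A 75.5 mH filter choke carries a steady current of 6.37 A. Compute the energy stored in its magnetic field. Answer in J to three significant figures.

Stored magnetic energy: U = ½LI².
U = ½(7.550×10^-2 H)(6.37 A)² = 1.532 J.

U ≈ 1.53 J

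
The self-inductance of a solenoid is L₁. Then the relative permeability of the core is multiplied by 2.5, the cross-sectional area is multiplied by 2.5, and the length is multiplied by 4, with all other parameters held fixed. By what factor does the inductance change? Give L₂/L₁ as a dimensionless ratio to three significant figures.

For a solenoid, L ∝ μᵣN²A/ℓ.
L₂/L₁ = (2.5) × (2.5) × (4)^-1 = 1.56.

L₂/L₁ = 1.56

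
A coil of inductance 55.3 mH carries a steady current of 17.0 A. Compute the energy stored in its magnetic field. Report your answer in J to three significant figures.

Stored magnetic energy: U = ½LI².
U = ½(5.530×10^-2 H)(17.0 A)² = 7.991 J.

U ≈ 7.99 J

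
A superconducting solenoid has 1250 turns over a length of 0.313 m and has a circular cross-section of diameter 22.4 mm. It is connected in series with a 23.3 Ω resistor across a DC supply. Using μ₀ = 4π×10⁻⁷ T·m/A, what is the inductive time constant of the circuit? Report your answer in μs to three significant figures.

A = π(d/2)² = π(1.120×10^-2 m)² = 3.941×10^-4 m².
L = μ₀N²A/ℓ = (4π×10⁻⁷)(1250)²(3.941×10^-4)/(0.313) = 2.472×10^-3 H.
τ = L/R = (2.472×10^-3)/(23.3) = 1.061×10^-4 s.

τ ≈ 106 μs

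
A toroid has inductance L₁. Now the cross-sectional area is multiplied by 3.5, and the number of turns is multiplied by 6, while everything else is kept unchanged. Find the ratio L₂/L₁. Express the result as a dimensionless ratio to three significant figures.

L₂/L₁ = 126

For a toroid, L ∝ μᵣN²A/R.
L₂/L₁ = (3.5) × (6)^2 = 126.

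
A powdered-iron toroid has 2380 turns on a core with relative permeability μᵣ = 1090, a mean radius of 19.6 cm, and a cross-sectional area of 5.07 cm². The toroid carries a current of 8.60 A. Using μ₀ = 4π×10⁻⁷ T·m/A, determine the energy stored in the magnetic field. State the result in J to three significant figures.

U ≈ 118 J

L = μ₀μᵣN²A/(2πR) = (4π×10⁻⁷)(1090)(2380)²(5.070×10^-4)/(2π×0.196) = 3.194 H.
U = ½LI² = ½(3.194)(8.60)² = 118.1 J.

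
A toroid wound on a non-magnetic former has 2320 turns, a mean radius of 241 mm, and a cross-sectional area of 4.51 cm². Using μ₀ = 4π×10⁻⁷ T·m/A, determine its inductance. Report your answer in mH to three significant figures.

For a thin toroid, L = μ₀N²A/(2πR).
L = (4π×10⁻⁷)(2320)²(4.510×10^-4) / (2π×0.241 m) = 2.014×10^-3 H.

L ≈ 2.01 mH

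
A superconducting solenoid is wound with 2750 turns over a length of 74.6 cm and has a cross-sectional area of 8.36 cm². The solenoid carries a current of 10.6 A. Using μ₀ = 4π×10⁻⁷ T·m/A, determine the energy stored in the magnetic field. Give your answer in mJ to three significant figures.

U ≈ 598 mJ

A = 8.36 cm² = 8.360×10^-4 m².
L = μ₀N²A/ℓ = (4π×10⁻⁷)(2750)²(8.360×10^-4)/(0.746) = 1.06498×10^-2 H.
U = ½LI² = ½(1.06498×10^-2)(10.6)² = 0.5983 J.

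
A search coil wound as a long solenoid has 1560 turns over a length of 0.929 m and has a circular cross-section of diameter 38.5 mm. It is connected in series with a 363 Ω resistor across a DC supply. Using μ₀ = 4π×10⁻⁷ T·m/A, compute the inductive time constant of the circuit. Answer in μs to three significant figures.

τ ≈ 10.6 μs

A = π(d/2)² = π(1.925×10^-2 m)² = 1.164×10^-3 m².
L = μ₀N²A/ℓ = (4π×10⁻⁷)(1560)²(1.164×10^-3)/(0.929) = 3.832×10^-3 H.
τ = L/R = (3.832×10^-3)/(363) = 1.056×10^-5 s.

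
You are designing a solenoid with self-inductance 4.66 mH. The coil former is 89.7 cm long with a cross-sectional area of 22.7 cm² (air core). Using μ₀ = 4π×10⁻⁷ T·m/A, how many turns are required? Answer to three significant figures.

A = 22.7 cm² = 2.270×10^-3 m².
From L = μ₀N²A/ℓ, N = √(Lℓ / (μ₀A)).
N = √[(4.660×10^-3)(0.897) / ((4π×10⁻⁷)×2.270×10^-3)] = √(1.465×10^6) ≈ 1210.5.

N ≈ 1210 turns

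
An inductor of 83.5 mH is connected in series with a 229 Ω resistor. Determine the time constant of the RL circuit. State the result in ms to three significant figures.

τ ≈ 0.365 ms

τ = L/R = (8.350×10^-2 H)/(229 Ω) = 3.646×10^-4 s.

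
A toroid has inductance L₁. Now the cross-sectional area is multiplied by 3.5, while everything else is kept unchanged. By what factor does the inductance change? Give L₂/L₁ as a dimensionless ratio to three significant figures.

L₂/L₁ = 3.50

For a toroid, L ∝ μᵣN²A/R.
L₂/L₁ = (3.5) = 3.50.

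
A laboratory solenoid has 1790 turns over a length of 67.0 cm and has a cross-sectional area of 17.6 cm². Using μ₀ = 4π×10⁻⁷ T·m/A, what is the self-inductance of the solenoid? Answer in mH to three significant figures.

A = 17.6 cm² = 1.760×10^-3 m².
For a long solenoid, L = μ₀N²A/ℓ.
L = (4π×10⁻⁷)(1790)²(1.760×10^-3)/(0.67 m) = 1.058×10^-2 H.

L ≈ 10.6 mH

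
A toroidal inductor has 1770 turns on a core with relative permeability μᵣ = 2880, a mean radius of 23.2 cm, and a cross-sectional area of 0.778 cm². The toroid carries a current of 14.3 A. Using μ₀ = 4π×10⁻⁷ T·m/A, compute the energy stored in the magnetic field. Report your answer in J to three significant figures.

L = μ₀μᵣN²A/(2πR) = (4π×10⁻⁷)(2880)(1770)²(7.780×10^-5)/(2π×0.232) = 0.6051 H.
U = ½LI² = ½(0.6051)(14.3)² = 61.87 J.

U ≈ 61.9 J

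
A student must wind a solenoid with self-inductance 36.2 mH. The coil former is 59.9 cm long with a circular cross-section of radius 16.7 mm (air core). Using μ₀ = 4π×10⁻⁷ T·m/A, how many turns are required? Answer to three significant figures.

N ≈ 4440 turns

A = πr² = π(1.670×10^-2 m)² = 8.762×10^-4 m².
From L = μ₀N²A/ℓ, N = √(Lℓ / (μ₀A)).
N = √[(3.620×10^-2)(0.599) / ((4π×10⁻⁷)×8.762×10^-4)] = √(1.969×10^7) ≈ 4437.8.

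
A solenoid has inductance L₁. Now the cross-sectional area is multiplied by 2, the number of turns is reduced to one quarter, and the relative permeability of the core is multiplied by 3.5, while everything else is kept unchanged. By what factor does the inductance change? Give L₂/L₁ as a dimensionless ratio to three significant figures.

For a solenoid, L ∝ μᵣN²A/ℓ.
L₂/L₁ = (2) × (0.25)^2 × (3.5) = 0.438.

L₂/L₁ = 0.438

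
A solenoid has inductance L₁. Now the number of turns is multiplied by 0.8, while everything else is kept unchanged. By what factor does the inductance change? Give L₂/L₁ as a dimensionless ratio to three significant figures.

L₂/L₁ = 0.640

For a solenoid, L ∝ μᵣN²A/ℓ.
L₂/L₁ = (0.8)^2 = 0.640.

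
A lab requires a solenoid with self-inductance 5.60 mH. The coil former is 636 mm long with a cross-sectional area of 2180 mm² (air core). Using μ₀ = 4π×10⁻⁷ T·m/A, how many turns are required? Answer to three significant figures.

A = 2180 mm² = 2.180×10^-3 m².
From L = μ₀N²A/ℓ, N = √(Lℓ / (μ₀A)).
N = √[(5.600×10^-3)(0.636) / ((4π×10⁻⁷)×2.180×10^-3)] = √(1.300×10^6) ≈ 1140.2.

N ≈ 1140 turns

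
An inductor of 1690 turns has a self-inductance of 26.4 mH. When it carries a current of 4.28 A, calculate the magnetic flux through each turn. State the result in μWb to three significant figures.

Φ_B ≈ 66.9 μWb

From L = NΦ_B/I, the flux per turn is Φ_B = LI/N.
Φ_B = (2.640×10^-2 H)(4.28 A)/1690 = 6.686×10^-5 Wb.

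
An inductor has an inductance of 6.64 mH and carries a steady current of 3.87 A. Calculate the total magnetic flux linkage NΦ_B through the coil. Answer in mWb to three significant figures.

From L = NΦ_B/I, the flux linkage is NΦ_B = LI.
NΦ_B = (6.640×10^-3 H)(3.87 A) = 2.570×10^-2 Wb.

NΦ_B ≈ 25.7 mWb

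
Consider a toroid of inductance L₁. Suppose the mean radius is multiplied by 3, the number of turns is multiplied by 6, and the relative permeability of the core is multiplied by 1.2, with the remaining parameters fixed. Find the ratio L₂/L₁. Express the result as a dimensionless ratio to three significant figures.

For a toroid, L ∝ μᵣN²A/R.
L₂/L₁ = (3)^-1 × (6)^2 × (1.2) = 14.4.

L₂/L₁ = 14.4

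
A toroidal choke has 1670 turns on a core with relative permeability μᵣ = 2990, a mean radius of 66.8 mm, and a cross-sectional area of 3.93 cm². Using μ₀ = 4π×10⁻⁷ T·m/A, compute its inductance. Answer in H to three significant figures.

L ≈ 9.81 H

For a thin toroid, L = μ₀μᵣN²A/(2πR).
L = (4π×10⁻⁷)(2990)(1670)²(3.930×10^-4) / (2π×6.680×10^-2 m) = 9.812 H.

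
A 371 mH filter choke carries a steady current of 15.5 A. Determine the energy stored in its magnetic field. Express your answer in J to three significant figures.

Stored magnetic energy: U = ½LI².
U = ½(0.371 H)(15.5 A)² = 44.57 J.

U ≈ 44.6 J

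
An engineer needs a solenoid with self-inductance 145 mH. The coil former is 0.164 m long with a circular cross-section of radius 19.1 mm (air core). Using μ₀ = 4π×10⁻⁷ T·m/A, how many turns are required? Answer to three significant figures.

N ≈ 4060 turns

A = πr² = π(1.910×10^-2 m)² = 1.146×10^-3 m².
From L = μ₀N²A/ℓ, N = √(Lℓ / (μ₀A)).
N = √[(0.145)(0.164) / ((4π×10⁻⁷)×1.146×10^-3)] = √(1.651×10^7) ≈ 4063.4.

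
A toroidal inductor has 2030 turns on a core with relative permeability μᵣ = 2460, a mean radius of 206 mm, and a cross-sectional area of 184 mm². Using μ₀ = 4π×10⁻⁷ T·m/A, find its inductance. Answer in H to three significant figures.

L ≈ 1.81 H

For a thin toroid, L = μ₀μᵣN²A/(2πR).
L = (4π×10⁻⁷)(2460)(2030)²(1.840×10^-4) / (2π×0.206 m) = 1.811 H.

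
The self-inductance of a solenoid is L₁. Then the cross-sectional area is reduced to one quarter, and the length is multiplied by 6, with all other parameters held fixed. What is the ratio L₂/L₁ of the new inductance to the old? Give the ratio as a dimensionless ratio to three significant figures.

For a solenoid, L ∝ μᵣN²A/ℓ.
L₂/L₁ = (0.25) × (6)^-1 = 0.0417.

L₂/L₁ = 0.0417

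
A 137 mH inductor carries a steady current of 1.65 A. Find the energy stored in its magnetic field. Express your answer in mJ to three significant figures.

Stored magnetic energy: U = ½LI².
U = ½(0.137 H)(1.65 A)² = 0.18649 J.

U ≈ 186 mJ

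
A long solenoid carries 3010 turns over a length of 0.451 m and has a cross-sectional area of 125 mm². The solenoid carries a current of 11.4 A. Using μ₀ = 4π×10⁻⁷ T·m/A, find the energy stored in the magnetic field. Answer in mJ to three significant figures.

U ≈ 205 mJ

A = 125 mm² = 1.250×10^-4 m².
L = μ₀N²A/ℓ = (4π×10⁻⁷)(3010)²(1.250×10^-4)/(0.451) = 3.156×10^-3 H.
U = ½LI² = ½(3.156×10^-3)(11.4)² = 0.205 J.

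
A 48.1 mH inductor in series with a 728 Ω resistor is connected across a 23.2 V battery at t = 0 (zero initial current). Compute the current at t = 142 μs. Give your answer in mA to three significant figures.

τ = L/R = 4.810×10^-2/728 = 6.607×10^-5 s; final current I_∞ = ε/R = 23.2/728 = 3.187×10^-2 A.
I(t) = I_∞(1 − e^(−t/τ)) with t/τ = 2.149.
I = (3.187×10^-2)(1 − e^(−2.149)) = 2.815×10^-2 A.

I ≈ 28.2 mA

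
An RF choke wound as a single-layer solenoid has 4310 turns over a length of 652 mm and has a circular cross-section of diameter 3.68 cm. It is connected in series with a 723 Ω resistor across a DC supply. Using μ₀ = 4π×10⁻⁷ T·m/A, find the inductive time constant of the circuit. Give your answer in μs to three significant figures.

A = π(d/2)² = π(1.840×10^-2 m)² = 1.064×10^-3 m².
L = μ₀N²A/ℓ = (4π×10⁻⁷)(4310)²(1.064×10^-3)/(0.652) = 3.808×10^-2 H.
τ = L/R = (3.808×10^-2)/(723) = 5.267×10^-5 s.

τ ≈ 52.7 μs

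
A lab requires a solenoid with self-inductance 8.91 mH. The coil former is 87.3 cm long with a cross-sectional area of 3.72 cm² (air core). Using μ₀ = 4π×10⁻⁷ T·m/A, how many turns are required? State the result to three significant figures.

A = 3.72 cm² = 3.720×10^-4 m².
From L = μ₀N²A/ℓ, N = √(Lℓ / (μ₀A)).
N = √[(8.910×10^-3)(0.873) / ((4π×10⁻⁷)×3.720×10^-4)] = √(1.664×10^7) ≈ 4079.1.

N ≈ 4080 turns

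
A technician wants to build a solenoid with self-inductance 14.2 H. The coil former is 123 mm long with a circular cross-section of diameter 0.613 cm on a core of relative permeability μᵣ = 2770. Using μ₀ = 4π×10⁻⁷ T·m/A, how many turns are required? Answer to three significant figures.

A = π(d/2)² = π(3.065×10^-3 m)² = 2.951×10^-5 m².
From L = μ₀μᵣN²A/ℓ, N = √(Lℓ / (μ₀μᵣA)).
N = √[(14.2)(0.123) / ((4π×10⁻⁷)(2770)×2.951×10^-5)] = √(1.700×10^7) ≈ 4123.3.

N ≈ 4120 turns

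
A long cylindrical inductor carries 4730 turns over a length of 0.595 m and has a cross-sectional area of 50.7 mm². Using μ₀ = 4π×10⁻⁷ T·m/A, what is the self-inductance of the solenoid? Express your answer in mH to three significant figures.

L ≈ 2.40 mH

A = 50.7 mm² = 5.070×10^-5 m².
For a long solenoid, L = μ₀N²A/ℓ.
L = (4π×10⁻⁷)(4730)²(5.070×10^-5)/(0.595 m) = 2.396×10^-3 H.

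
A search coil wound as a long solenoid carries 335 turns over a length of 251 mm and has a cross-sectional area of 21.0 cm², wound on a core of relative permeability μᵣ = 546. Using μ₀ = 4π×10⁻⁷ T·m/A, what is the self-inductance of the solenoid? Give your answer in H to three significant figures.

L ≈ 0.644 H

A = 21.0 cm² = 2.100×10^-3 m².
For a long solenoid, L = μ₀μᵣN²A/ℓ.
L = (4π×10⁻⁷)(546)(335)²(2.100×10^-3)/(0.251 m) = 0.6442 H.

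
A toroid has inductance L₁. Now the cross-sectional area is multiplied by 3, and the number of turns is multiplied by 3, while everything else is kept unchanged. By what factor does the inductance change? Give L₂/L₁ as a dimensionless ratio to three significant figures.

L₂/L₁ = 27.0

For a toroid, L ∝ μᵣN²A/R.
L₂/L₁ = (3) × (3)^2 = 27.0.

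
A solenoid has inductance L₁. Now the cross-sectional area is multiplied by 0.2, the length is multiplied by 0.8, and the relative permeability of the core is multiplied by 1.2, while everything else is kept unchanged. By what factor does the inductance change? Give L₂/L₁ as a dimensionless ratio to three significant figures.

L₂/L₁ = 0.300

For a solenoid, L ∝ μᵣN²A/ℓ.
L₂/L₁ = (0.2) × (0.8)^-1 × (1.2) = 0.300.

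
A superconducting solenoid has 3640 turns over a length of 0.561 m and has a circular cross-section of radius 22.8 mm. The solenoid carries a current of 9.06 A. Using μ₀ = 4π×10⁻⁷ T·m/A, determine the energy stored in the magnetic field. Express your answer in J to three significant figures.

A = πr² = π(2.280×10^-2 m)² = 1.633×10^-3 m².
L = μ₀N²A/ℓ = (4π×10⁻⁷)(3640)²(1.633×10^-3)/(0.561) = 4.847×10^-2 H.
U = ½LI² = ½(4.847×10^-2)(9.06)² = 1.989 J.

U ≈ 1.99 J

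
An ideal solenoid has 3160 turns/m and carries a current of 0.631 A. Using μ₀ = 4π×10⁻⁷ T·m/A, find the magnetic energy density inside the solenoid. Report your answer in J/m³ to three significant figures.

u ≈ 2.50 J/m³

B = μ₀nI = (4π×10⁻⁷)(3.160×10^3)(0.631) = 2.506×10^-3 T.
u = B²/(2μ₀) = (2.506×10^-3)²/(2×4π×10⁻⁷) = 2.498 J/m³.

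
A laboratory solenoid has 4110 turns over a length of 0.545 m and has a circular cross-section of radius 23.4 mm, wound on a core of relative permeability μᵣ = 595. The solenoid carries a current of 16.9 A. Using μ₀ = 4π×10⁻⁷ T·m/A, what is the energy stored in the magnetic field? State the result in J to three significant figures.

A = πr² = π(2.340×10^-2 m)² = 1.720×10^-3 m².
L = μ₀μᵣN²A/ℓ = (4π×10⁻⁷)(595)(4110)²(1.720×10^-3)/(0.545) = 39.87 H.
U = ½LI² = ½(39.87)(16.9)² = 5.693×10^3 J.

U ≈ 5690 J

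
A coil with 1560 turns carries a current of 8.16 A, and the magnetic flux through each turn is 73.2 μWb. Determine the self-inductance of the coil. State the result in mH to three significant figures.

L ≈ 14.0 mH

Self-inductance is defined by L = NΦ_B/I (flux linkage over current).
L = (1560)(7.320×10^-5 Wb)/(8.16 A) = 1.399×10^-2 H.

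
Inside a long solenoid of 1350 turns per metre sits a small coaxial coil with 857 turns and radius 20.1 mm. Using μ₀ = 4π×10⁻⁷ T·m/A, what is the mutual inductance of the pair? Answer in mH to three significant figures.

M ≈ 1.85 mH

The outer solenoid produces a uniform field B₁ = μ₀n₁I₁ across the inner coil,
so the flux linkage is N₂Φ = N₂B₁A₂ = μ₀n₁N₂A₂·I₁, giving M = μ₀n₁N₂A₂.
A₂ = πr² = π(2.010×10^-2 m)² = 1.269×10^-3 m².
M = (4π×10⁻⁷)(1350)(857)(1.269×10^-3) = 1.845×10^-3 H.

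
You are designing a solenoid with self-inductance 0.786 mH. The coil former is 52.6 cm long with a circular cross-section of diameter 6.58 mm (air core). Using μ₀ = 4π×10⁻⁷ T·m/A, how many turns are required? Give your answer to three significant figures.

A = π(d/2)² = π(3.290×10^-3 m)² = 3.400×10^-5 m².
From L = μ₀N²A/ℓ, N = √(Lℓ / (μ₀A)).
N = √[(7.860×10^-4)(0.526) / ((4π×10⁻⁷)×3.400×10^-5)] = √(9.675×10^6) ≈ 3110.5.

N ≈ 3110 turns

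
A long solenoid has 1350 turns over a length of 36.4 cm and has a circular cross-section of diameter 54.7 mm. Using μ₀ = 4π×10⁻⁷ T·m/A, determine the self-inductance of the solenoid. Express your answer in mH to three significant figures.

A = π(d/2)² = π(2.735×10^-2 m)² = 2.350×10^-3 m².
For a long solenoid, L = μ₀N²A/ℓ.
L = (4π×10⁻⁷)(1350)²(2.350×10^-3)/(0.364 m) = 1.479×10^-2 H.

L ≈ 14.8 mH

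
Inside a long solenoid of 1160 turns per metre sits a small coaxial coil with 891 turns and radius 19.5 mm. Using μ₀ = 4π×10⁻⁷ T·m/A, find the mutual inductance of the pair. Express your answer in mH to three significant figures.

The outer solenoid produces a uniform field B₁ = μ₀n₁I₁ across the inner coil,
so the flux linkage is N₂Φ = N₂B₁A₂ = μ₀n₁N₂A₂·I₁, giving M = μ₀n₁N₂A₂.
A₂ = πr² = π(1.950×10^-2 m)² = 1.1946×10^-3 m².
M = (4π×10⁻⁷)(1160)(891)(1.1946×10^-3) = 1.552×10^-3 H.

M ≈ 1.55 mH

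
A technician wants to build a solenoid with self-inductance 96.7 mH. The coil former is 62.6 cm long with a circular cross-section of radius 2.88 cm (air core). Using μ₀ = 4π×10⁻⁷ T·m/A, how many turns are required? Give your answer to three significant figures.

N ≈ 4300 turns

A = πr² = π(2.880×10^-2 m)² = 2.606×10^-3 m².
From L = μ₀N²A/ℓ, N = √(Lℓ / (μ₀A)).
N = √[(9.670×10^-2)(0.626) / ((4π×10⁻⁷)×2.606×10^-3)] = √(1.849×10^7) ≈ 4299.6.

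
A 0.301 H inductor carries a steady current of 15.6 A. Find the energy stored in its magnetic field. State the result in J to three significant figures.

Stored magnetic energy: U = ½LI².
U = ½(0.301 H)(15.6 A)² = 36.63 J.

U ≈ 36.6 J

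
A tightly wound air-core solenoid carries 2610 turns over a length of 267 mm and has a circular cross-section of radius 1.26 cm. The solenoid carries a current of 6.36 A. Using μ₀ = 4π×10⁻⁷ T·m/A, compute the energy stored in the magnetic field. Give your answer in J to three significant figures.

A = πr² = π(1.260×10^-2 m)² = 4.988×10^-4 m².
L = μ₀N²A/ℓ = (4π×10⁻⁷)(2610)²(4.988×10^-4)/(0.267) = 1.599×10^-2 H.
U = ½LI² = ½(1.599×10^-2)(6.36)² = 0.3234 J.

U ≈ 0.323 J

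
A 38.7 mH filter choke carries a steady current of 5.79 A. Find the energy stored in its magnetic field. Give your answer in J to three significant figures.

U ≈ 0.649 J

Stored magnetic energy: U = ½LI².
U = ½(3.870×10^-2 H)(5.79 A)² = 0.6487 J.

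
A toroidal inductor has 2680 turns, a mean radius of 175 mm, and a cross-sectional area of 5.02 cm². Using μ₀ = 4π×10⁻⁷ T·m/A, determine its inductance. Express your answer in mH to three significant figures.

L ≈ 4.12 mH

For a thin toroid, L = μ₀N²A/(2πR).
L = (4π×10⁻⁷)(2680)²(5.020×10^-4) / (2π×0.175 m) = 4.121×10^-3 H.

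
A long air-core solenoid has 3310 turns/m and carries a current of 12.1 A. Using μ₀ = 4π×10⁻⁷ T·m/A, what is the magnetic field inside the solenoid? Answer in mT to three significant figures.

B ≈ 50.3 mT

Inside a long solenoid, B = μ₀nI.
B = (4π×10⁻⁷)(3.310×10^3 m⁻¹)(12.1 A) = 5.033×10^-2 T.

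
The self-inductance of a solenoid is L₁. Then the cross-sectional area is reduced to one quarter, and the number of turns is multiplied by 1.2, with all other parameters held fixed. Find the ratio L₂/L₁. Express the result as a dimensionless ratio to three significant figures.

For a solenoid, L ∝ μᵣN²A/ℓ.
L₂/L₁ = (0.25) × (1.2)^2 = 0.360.

L₂/L₁ = 0.360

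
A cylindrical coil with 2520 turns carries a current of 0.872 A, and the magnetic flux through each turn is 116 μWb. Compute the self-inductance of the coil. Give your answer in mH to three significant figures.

Self-inductance is defined by L = NΦ_B/I (flux linkage over current).
L = (2520)(1.160×10^-4 Wb)/(0.872 A) = 0.3352 H.

L ≈ 335 mH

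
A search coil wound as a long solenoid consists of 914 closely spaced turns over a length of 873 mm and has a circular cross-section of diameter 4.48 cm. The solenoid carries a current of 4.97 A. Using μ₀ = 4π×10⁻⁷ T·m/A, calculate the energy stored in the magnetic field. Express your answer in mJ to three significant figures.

A = π(d/2)² = π(2.240×10^-2 m)² = 1.576×10^-3 m².
L = μ₀N²A/ℓ = (4π×10⁻⁷)(914)²(1.576×10^-3)/(0.873) = 1.896×10^-3 H.
U = ½LI² = ½(1.896×10^-3)(4.97)² = 2.341×10^-2 J.

U ≈ 23.4 mJ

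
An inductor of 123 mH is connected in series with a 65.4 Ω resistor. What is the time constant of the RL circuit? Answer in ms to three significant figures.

τ = L/R = (0.123 H)/(65.4 Ω) = 1.881×10^-3 s.

τ ≈ 1.88 ms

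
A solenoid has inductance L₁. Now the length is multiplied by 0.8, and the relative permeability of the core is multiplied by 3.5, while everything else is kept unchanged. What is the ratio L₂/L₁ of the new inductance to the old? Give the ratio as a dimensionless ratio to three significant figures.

L₂/L₁ = 4.38

For a solenoid, L ∝ μᵣN²A/ℓ.
L₂/L₁ = (0.8)^-1 × (3.5) = 4.38.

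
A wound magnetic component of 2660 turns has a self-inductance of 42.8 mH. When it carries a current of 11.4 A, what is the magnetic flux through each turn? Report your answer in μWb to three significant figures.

Φ_B ≈ 183 μWb

From L = NΦ_B/I, the flux per turn is Φ_B = LI/N.
Φ_B = (4.280×10^-2 H)(11.4 A)/2660 = 1.834×10^-4 Wb.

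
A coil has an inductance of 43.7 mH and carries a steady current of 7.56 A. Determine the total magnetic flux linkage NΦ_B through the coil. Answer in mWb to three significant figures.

NΦ_B ≈ 330 mWb

From L = NΦ_B/I, the flux linkage is NΦ_B = LI.
NΦ_B = (4.370×10^-2 H)(7.56 A) = 0.3304 Wb.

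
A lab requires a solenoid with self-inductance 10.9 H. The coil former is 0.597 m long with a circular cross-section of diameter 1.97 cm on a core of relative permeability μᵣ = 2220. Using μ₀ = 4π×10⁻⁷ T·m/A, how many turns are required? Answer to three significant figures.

N ≈ 2770 turns

A = π(d/2)² = π(9.850×10^-3 m)² = 3.048×10^-4 m².
From L = μ₀μᵣN²A/ℓ, N = √(Lℓ / (μ₀μᵣA)).
N = √[(10.9)(0.597) / ((4π×10⁻⁷)(2220)×3.048×10^-4)] = √(7.653×10^6) ≈ 2766.4.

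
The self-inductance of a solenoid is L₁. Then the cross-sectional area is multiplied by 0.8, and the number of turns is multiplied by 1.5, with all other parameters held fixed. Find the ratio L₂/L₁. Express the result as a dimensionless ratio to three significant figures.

L₂/L₁ = 1.80

For a solenoid, L ∝ μᵣN²A/ℓ.
L₂/L₁ = (0.8) × (1.5)^2 = 1.80.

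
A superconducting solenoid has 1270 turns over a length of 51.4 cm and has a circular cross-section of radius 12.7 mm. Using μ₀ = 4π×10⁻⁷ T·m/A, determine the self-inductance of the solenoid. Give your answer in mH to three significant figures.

A = πr² = π(1.270×10^-2 m)² = 5.067×10^-4 m².
For a long solenoid, L = μ₀N²A/ℓ.
L = (4π×10⁻⁷)(1270)²(5.067×10^-4)/(0.514 m) = 1.998×10^-3 H.

L ≈ 2.00 mH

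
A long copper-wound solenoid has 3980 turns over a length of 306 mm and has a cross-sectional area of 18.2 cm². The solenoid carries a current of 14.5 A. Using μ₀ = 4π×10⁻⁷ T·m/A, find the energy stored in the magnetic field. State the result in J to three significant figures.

A = 18.2 cm² = 1.820×10^-3 m².
L = μ₀N²A/ℓ = (4π×10⁻⁷)(3980)²(1.820×10^-3)/(0.306) = 0.1184 H.
U = ½LI² = ½(0.1184)(14.5)² = 12.446 J.

U ≈ 12.4 J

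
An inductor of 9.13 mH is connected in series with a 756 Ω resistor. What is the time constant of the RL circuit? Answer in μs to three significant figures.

τ ≈ 12.1 μs

τ = L/R = (9.130×10^-3 H)/(756 Ω) = 1.208×10^-5 s.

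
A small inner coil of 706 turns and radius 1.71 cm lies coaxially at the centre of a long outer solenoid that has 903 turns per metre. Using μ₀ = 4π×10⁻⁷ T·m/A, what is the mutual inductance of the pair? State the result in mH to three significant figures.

M ≈ 0.736 mH

The outer solenoid produces a uniform field B₁ = μ₀n₁I₁ across the inner coil,
so the flux linkage is N₂Φ = N₂B₁A₂ = μ₀n₁N₂A₂·I₁, giving M = μ₀n₁N₂A₂.
A₂ = πr² = π(1.710×10^-2 m)² = 9.186×10^-4 m².
M = (4π×10⁻⁷)(903)(706)(9.186×10^-4) = 7.359×10^-4 H.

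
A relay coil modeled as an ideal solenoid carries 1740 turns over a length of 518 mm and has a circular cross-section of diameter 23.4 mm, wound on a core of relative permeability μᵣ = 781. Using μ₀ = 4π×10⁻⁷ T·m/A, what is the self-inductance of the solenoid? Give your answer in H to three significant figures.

A = π(d/2)² = π(1.170×10^-2 m)² = 4.301×10^-4 m².
For a long solenoid, L = μ₀μᵣN²A/ℓ.
L = (4π×10⁻⁷)(781)(1740)²(4.301×10^-4)/(0.518 m) = 2.467 H.

L ≈ 2.47 H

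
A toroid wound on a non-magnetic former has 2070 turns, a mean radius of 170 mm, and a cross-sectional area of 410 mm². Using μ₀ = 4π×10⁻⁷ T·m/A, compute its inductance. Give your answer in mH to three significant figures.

For a thin toroid, L = μ₀N²A/(2πR).
L = (4π×10⁻⁷)(2070)²(4.100×10^-4) / (2π×0.17 m) = 2.067×10^-3 H.

L ≈ 2.07 mH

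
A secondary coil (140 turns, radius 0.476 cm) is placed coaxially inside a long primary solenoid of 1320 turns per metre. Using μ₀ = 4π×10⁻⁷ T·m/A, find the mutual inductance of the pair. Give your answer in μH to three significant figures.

M ≈ 16.5 μH

The outer solenoid produces a uniform field B₁ = μ₀n₁I₁ across the inner coil,
so the flux linkage is N₂Φ = N₂B₁A₂ = μ₀n₁N₂A₂·I₁, giving M = μ₀n₁N₂A₂.
A₂ = πr² = π(4.760×10^-3 m)² = 7.118×10^-5 m².
M = (4π×10⁻⁷)(1320)(140)(7.118×10^-5) = 1.653×10^-5 H.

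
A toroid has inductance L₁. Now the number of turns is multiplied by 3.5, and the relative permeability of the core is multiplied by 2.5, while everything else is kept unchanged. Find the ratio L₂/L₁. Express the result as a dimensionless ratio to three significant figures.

For a toroid, L ∝ μᵣN²A/R.
L₂/L₁ = (3.5)^2 × (2.5) = 30.6.

L₂/L₁ = 30.6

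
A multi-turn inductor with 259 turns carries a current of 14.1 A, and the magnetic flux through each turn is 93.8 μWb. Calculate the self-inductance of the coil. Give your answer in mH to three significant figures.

L ≈ 1.72 mH

Self-inductance is defined by L = NΦ_B/I (flux linkage over current).
L = (259)(9.380×10^-5 Wb)/(14.1 A) = 1.723×10^-3 H.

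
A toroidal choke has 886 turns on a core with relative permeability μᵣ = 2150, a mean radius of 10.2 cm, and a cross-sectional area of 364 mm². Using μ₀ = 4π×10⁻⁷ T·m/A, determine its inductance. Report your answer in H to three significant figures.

L ≈ 1.20 H

For a thin toroid, L = μ₀μᵣN²A/(2πR).
L = (4π×10⁻⁷)(2150)(886)²(3.640×10^-4) / (2π×0.102 m) = 1.2046 H.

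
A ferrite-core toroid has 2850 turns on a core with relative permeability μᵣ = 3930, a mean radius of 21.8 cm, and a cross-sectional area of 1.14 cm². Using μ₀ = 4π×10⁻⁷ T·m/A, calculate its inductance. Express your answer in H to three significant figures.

For a thin toroid, L = μ₀μᵣN²A/(2πR).
L = (4π×10⁻⁷)(3930)(2850)²(1.140×10^-4) / (2π×0.218 m) = 3.339 H.

L ≈ 3.34 H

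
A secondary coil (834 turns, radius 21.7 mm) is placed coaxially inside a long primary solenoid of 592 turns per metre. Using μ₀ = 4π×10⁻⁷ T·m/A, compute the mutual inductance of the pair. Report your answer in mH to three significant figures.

M ≈ 0.918 mH

The outer solenoid produces a uniform field B₁ = μ₀n₁I₁ across the inner coil,
so the flux linkage is N₂Φ = N₂B₁A₂ = μ₀n₁N₂A₂·I₁, giving M = μ₀n₁N₂A₂.
A₂ = πr² = π(2.170×10^-2 m)² = 1.479×10^-3 m².
M = (4π×10⁻⁷)(592)(834)(1.479×10^-3) = 9.178×10^-4 H.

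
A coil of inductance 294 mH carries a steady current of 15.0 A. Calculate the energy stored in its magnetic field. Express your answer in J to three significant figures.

Stored magnetic energy: U = ½LI².
U = ½(0.294 H)(15.0 A)² = 33.07 J.

U ≈ 33.1 J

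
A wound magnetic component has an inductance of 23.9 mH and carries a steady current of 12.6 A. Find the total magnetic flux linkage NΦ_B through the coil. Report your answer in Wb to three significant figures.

From L = NΦ_B/I, the flux linkage is NΦ_B = LI.
NΦ_B = (2.390×10^-2 H)(12.6 A) = 0.3011 Wb.

NΦ_B ≈ 0.301 Wb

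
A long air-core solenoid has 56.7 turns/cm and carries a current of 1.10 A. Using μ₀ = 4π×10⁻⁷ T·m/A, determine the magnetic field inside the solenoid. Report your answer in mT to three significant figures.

Inside a long solenoid, B = μ₀nI.
B = (4π×10⁻⁷)(5.670×10^3 m⁻¹)(1.10 A) = 7.838×10^-3 T.

B ≈ 7.84 mT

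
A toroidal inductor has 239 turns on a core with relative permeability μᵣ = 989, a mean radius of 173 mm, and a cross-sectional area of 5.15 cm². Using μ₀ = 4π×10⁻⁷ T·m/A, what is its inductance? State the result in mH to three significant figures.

L ≈ 33.6 mH

For a thin toroid, L = μ₀μᵣN²A/(2πR).
L = (4π×10⁻⁷)(989)(239)²(5.150×10^-4) / (2π×0.173 m) = 3.363×10^-2 H.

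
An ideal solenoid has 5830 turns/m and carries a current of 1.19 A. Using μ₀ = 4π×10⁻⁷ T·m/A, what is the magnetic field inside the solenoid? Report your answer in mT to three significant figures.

B ≈ 8.72 mT

Inside a long solenoid, B = μ₀nI.
B = (4π×10⁻⁷)(5.830×10^3 m⁻¹)(1.19 A) = 8.718×10^-3 T.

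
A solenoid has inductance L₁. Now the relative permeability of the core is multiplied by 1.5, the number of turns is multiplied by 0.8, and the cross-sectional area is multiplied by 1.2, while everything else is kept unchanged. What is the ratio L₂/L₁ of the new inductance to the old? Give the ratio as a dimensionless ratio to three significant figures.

For a solenoid, L ∝ μᵣN²A/ℓ.
L₂/L₁ = (1.5) × (0.8)^2 × (1.2) = 1.15.

L₂/L₁ = 1.15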